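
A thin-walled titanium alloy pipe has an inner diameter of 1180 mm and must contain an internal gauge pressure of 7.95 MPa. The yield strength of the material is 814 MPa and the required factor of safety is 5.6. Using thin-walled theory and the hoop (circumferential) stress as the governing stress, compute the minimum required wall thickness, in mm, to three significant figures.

σ_allow = 814/5.6 = 145.4 MPa.
Hoop stress σ_h = pD/(2t), so t = pD/(2σ_allow) = 7.95×1180/(2×145.4) = 32.27 mm.

t = 32.3 mm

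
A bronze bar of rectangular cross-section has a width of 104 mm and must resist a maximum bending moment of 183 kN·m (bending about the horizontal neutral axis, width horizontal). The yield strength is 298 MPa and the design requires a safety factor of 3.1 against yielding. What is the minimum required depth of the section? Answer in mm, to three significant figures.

h = 331 mm

σ_allow = 298/3.1 = 96.13 MPa.
For a rectangular section σ = 6M/(bh²), so h² = 6M/(b σ_allow) = 6×1.8300×10^8/(104×96.13) = 109800 mm².
h = 331.4 mm.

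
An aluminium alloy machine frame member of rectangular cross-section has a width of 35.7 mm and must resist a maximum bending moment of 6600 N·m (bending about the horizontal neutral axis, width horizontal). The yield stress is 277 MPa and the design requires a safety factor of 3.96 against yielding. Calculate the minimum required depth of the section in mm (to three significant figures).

h = 126 mm

σ_allow = 277/3.96 = 69.95 MPa.
For a rectangular section σ = 6M/(bh²), so h² = 6M/(b σ_allow) = 6×6600000/(35.7×69.95) = 15860 mm².
h = 125.9 mm.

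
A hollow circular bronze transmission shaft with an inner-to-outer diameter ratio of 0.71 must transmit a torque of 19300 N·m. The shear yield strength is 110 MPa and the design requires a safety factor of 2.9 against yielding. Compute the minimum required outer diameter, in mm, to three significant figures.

d_o = 151 mm

τ_allow = 110/2.9 = 37.93 MPa.
For a hollow shaft τ = 16T/[πd_o³(1−k⁴)] with k = 0.71, so 1−k⁴ = 0.7459.
d_o³ = 16T/[π τ_allow (1−k⁴)] = 16×1.9300×10^7/(π×37.93×0.7459) = 3.474×10^6 mm³.
d_o = 151.5 mm.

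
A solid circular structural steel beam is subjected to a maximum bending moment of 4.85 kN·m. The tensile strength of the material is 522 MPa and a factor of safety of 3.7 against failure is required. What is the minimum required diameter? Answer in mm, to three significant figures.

σ_allow = 522/3.7 = 141.1 MPa.
For a solid circular section σ = 32M/(πd³), so d³ = 32M/(π σ_allow) = 32×4850000/(π×141.1) = 350200 mm³.
d = 70.48 mm.

d = 70.5 mm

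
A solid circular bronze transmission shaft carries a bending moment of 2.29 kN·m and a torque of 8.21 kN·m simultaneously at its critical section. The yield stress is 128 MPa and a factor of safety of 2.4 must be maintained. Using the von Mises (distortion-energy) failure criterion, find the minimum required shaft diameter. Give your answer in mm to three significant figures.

d = 113 mm

σ_allow = σ_y/n = 128/2.4 = 53.33 MPa.
For a solid shaft σ_b = 32M/(πd³) and τ = 16T/(πd³), so the von Mises stress is σ' = (16/πd³)·√(4M²+3T²).
√(4M²+3T²) = √(4×(2.290×10^6)² + 3×(8.210×10^6)²) = 1.494×10^7 N·mm.
d³ = 16×1.494×10^7/(π×53.33) = 1.427×10^6 mm³.
d = 112.6 mm.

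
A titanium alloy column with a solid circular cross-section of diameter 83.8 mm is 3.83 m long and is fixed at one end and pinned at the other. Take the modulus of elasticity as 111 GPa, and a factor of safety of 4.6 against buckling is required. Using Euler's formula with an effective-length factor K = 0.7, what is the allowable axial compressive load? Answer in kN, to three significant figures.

I = πd⁴/64 = π×83.8⁴/64 = 2.421×10^6 mm⁴.
Effective length L_e = KL = 0.7×3.83 m = 2681 mm.
Euler critical load P_cr = π²EI/L_e² = π²×111000×2.421×10^6/2681² = 369000 N.
P_allow = P_cr/n = 369000/4.6 = 80210 N.

P_allow = 80.2 kN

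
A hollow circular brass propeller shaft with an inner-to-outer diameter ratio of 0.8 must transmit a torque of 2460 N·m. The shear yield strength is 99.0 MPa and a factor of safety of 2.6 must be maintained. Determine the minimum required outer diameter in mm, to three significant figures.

d_o = 82.3 mm

τ_allow = 99.0/2.6 = 38.08 MPa.
For a hollow shaft τ = 16T/[πd_o³(1−k⁴)] with k = 0.8, so 1−k⁴ = 0.5904.
d_o³ = 16T/[π τ_allow (1−k⁴)] = 16×2460000/(π×38.08×0.5904) = 557300 mm³.
d_o = 82.29 mm.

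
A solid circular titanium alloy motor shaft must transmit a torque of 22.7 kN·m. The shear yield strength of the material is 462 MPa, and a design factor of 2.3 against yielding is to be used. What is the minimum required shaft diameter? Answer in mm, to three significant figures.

Allowable shear stress τ_allow = 462/2.3 = 200.9 MPa.
For a solid shaft τ = 16T/(πd³), so d³ = 16T/(π τ_allow) = 16×2.2700×10^7/(π×200.9) = 575500 mm³.
d = (575500)^(1/3) = 83.18 mm.

d = 83.2 mm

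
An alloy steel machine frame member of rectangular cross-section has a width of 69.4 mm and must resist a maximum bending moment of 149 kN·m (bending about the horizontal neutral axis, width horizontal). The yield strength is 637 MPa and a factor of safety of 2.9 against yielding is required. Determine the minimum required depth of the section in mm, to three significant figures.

h = 242 mm

σ_allow = 637/2.9 = 219.7 MPa.
For a rectangular section σ = 6M/(bh²), so h² = 6M/(b σ_allow) = 6×1.4900×10^8/(69.4×219.7) = 58650 mm².
h = 242.2 mm.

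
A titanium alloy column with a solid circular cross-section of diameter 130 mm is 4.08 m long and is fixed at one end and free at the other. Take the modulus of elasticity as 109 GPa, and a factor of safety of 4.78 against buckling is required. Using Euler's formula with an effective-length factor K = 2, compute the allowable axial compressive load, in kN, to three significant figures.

P_allow = 47.4 kN

I = πd⁴/64 = π×130⁴/64 = 1.402×10^7 mm⁴.
Effective length L_e = KL = 2×4.08 m = 8160 mm.
Euler critical load P_cr = π²EI/L_e² = π²×109000×1.402×10^7/8160² = 226500 N.
P_allow = P_cr/n = 226500/4.78 = 47390 N.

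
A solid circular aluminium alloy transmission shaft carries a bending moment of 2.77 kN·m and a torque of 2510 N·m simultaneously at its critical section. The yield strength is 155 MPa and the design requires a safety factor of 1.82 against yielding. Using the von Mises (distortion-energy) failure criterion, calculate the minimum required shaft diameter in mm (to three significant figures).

σ_allow = σ_y/n = 155/1.82 = 85.16 MPa.
For a solid shaft σ_b = 32M/(πd³) and τ = 16T/(πd³), so the von Mises stress is σ' = (16/πd³)·√(4M²+3T²).
√(4M²+3T²) = √(4×(2.770×10^6)² + 3×(2.510×10^6)²) = 7.042×10^6 N·mm.
d³ = 16×7.042×10^6/(π×85.16) = 421100 mm³.
d = 74.96 mm.

d = 75.0 mm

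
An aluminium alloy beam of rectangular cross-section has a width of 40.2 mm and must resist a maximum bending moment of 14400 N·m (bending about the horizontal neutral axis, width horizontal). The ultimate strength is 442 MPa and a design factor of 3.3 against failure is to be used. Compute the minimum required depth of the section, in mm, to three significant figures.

h = 127 mm

σ_allow = 442/3.3 = 133.9 MPa.
For a rectangular section σ = 6M/(bh²), so h² = 6M/(b σ_allow) = 6×1.4400×10^7/(40.2×133.9) = 16050 mm².
h = 126.7 mm.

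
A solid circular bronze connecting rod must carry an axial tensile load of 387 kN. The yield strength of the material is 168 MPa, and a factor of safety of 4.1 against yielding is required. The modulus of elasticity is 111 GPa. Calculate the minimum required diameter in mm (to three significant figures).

d = 110 mm

Allowable stress σ_allow = 168/4.1 = 40.98 MPa.
Required area A = F/σ_allow = 387000/40.98 = 9445 mm².
A = πd²/4 → d = √(4A/π) = 109.7 mm.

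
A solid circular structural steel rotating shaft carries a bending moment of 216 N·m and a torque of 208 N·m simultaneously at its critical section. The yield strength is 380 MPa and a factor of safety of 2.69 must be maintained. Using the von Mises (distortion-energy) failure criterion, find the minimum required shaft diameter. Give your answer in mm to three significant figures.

σ_allow = σ_y/n = 380/2.69 = 141.3 MPa.
For a solid shaft σ_b = 32M/(πd³) and τ = 16T/(πd³), so the von Mises stress is σ' = (16/πd³)·√(4M²+3T²).
√(4M²+3T²) = √(4×(216000)² + 3×(208000)²) = 562500 N·mm.
d³ = 16×562500/(π×141.3) = 20280 mm³.
d = 27.27 mm.

d = 27.3 mm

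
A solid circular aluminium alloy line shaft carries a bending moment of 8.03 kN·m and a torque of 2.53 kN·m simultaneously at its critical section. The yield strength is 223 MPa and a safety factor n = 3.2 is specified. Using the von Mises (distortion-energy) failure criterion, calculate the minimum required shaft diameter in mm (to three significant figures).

d = 107 mm

σ_allow = σ_y/n = 223/3.2 = 69.69 MPa.
For a solid shaft σ_b = 32M/(πd³) and τ = 16T/(πd³), so the von Mises stress is σ' = (16/πd³)·√(4M²+3T²).
√(4M²+3T²) = √(4×(8.030×10^6)² + 3×(2.530×10^6)²) = 1.665×10^7 N·mm.
d³ = 16×1.665×10^7/(π×69.69) = 1.217×10^6 mm³.
d = 106.8 mm.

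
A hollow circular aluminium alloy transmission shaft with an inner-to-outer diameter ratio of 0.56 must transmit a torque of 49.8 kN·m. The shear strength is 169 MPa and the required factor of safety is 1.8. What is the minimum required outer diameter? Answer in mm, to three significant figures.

d_o = 144 mm

τ_allow = 169/1.8 = 93.89 MPa.
For a hollow shaft τ = 16T/[πd_o³(1−k⁴)] with k = 0.56, so 1−k⁴ = 0.9017.
d_o³ = 16T/[π τ_allow (1−k⁴)] = 16×4.9800×10^7/(π×93.89×0.9017) = 2.996×10^6 mm³.
d_o = 144.2 mm.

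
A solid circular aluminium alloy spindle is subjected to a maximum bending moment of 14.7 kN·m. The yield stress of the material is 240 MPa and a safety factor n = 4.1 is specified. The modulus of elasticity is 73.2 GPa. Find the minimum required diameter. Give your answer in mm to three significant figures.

d = 137 mm

σ_allow = 240/4.1 = 58.54 MPa.
For a solid circular section σ = 32M/(πd³), so d³ = 32M/(π σ_allow) = 32×1.4700×10^7/(π×58.54) = 2.558×10^6 mm³.
d = 136.8 mm.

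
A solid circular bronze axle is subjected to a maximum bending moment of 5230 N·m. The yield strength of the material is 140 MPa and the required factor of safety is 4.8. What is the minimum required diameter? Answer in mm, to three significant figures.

σ_allow = 140/4.8 = 29.17 MPa.
For a solid circular section σ = 32M/(πd³), so d³ = 32M/(π σ_allow) = 32×5230000/(π×29.17) = 1.826×10^6 mm³.
d = 122.2 mm.

d = 122 mm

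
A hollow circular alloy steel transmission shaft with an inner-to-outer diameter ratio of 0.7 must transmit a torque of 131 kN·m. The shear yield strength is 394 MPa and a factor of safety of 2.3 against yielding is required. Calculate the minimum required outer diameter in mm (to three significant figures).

d_o = 172 mm

τ_allow = 394/2.3 = 171.3 MPa.
For a hollow shaft τ = 16T/[πd_o³(1−k⁴)] with k = 0.7, so 1−k⁴ = 0.7599.
d_o³ = 16T/[π τ_allow (1−k⁴)] = 16×1.3100×10^8/(π×171.3×0.7599) = 5.125×10^6 mm³.
d_o = 172.4 mm.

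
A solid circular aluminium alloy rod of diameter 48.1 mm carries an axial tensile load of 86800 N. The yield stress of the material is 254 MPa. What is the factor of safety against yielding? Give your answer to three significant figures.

n = 5.32

A = πd²/4 = 1817 mm².
σ = F/A = 86800/1817 = 47.77 MPa.
n = 254/47.77 = 5.317.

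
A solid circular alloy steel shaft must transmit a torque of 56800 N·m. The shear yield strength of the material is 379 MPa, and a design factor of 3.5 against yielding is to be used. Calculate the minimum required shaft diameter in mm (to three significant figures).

Allowable shear stress τ_allow = 379/3.5 = 108.3 MPa.
For a solid shaft τ = 16T/(πd³), so d³ = 16T/(π τ_allow) = 16×5.6800×10^7/(π×108.3) = 2.671×10^6 mm³.
d = (2.671×10^6)^(1/3) = 138.8 mm.

d = 139 mm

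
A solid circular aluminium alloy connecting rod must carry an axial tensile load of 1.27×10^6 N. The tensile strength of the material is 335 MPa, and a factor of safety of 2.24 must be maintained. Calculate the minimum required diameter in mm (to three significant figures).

d = 104 mm

Allowable stress σ_allow = 335/2.24 = 149.6 MPa.
Required area A = F/σ_allow = 1270000/149.6 = 8492 mm².
A = πd²/4 → d = √(4A/π) = 104.0 mm.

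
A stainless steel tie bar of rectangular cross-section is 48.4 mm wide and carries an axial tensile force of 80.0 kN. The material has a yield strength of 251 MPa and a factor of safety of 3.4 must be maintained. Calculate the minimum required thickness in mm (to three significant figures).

t = 22.4 mm

σ_allow = 251/3.4 = 73.82 MPa.
Required area A = F/σ_allow = 80000/73.82 = 1084 mm².
t = A/w = 1084/48.4 = 22.39 mm.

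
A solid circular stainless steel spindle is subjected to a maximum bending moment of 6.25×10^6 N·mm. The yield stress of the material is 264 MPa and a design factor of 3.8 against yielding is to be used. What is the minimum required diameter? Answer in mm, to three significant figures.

d = 97.1 mm

σ_allow = 264/3.8 = 69.47 MPa.
For a solid circular section σ = 32M/(πd³), so d³ = 32M/(π σ_allow) = 32×6250000/(π×69.47) = 916300 mm³.
d = 97.13 mm.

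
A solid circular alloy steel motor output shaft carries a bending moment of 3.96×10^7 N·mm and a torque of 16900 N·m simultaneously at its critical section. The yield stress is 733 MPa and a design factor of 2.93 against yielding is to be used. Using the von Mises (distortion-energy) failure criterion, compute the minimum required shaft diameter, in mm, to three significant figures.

σ_allow = σ_y/n = 733/2.93 = 250.2 MPa.
For a solid shaft σ_b = 32M/(πd³) and τ = 16T/(πd³), so the von Mises stress is σ' = (16/πd³)·√(4M²+3T²).
√(4M²+3T²) = √(4×(3.960×10^7)² + 3×(1.690×10^7)²) = 8.444×10^7 N·mm.
d³ = 16×8.444×10^7/(π×250.2) = 1.719×10^6 mm³.
d = 119.8 mm.

d = 120 mm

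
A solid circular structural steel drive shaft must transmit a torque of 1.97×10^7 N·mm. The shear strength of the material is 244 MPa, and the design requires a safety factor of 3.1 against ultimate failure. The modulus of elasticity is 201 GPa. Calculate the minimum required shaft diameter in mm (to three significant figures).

d = 108 mm

Allowable shear stress τ_allow = 244/3.1 = 78.71 MPa.
For a solid shaft τ = 16T/(πd³), so d³ = 16T/(π τ_allow) = 16×1.9700×10^7/(π×78.71) = 1.275×10^6 mm³.
d = (1.275×10^6)^(1/3) = 108.4 mm.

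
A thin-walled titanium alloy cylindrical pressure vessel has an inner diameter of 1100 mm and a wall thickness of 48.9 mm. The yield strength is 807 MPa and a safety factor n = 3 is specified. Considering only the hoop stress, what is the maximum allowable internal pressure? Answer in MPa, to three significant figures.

p_allow = 23.9 MPa

σ_allow = 807/3 = 269.0 MPa.
σ_h = pD/(2t) → p_allow = 2σ_allow t/D = 2×269.0×48.9/1100 = 23.92 MPa.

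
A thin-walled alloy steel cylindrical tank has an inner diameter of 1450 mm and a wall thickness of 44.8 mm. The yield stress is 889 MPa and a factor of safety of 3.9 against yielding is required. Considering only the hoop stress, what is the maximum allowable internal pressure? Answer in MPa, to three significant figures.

σ_allow = 889/3.9 = 227.9 MPa.
σ_h = pD/(2t) → p_allow = 2σ_allow t/D = 2×227.9×44.8/1450 = 14.09 MPa.

p_allow = 14.1 MPa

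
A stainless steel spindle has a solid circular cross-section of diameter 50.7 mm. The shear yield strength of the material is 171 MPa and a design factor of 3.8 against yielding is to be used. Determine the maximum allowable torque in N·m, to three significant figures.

τ_allow = 171/3.8 = 45.00 MPa.
For a solid shaft T_allow = τ_allow·πd³/16; πd³/16 = π×50.7³/16 = 25590 mm³.
T_allow = 45.00×25590 = 1.152×10^6 N·mm = 1152 N·m.

T_allow = 1150 N·m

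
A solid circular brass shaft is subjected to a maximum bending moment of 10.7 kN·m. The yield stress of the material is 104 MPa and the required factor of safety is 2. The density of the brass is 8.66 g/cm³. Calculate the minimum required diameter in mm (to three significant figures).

σ_allow = 104/2 = 52.00 MPa.
For a solid circular section σ = 32M/(πd³), so d³ = 32M/(π σ_allow) = 32×1.0700×10^7/(π×52.00) = 2.096×10^6 mm³.
d = 128.0 mm.

d = 128 mm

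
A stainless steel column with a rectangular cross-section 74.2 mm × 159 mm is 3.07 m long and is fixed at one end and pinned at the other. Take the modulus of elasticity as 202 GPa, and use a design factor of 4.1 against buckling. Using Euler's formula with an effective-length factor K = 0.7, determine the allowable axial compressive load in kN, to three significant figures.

P_allow = 570 kN

Buckling occurs about the weak axis: I_min = h·b³/12 = 159×74.2³/12 = 5.413×10^6 mm⁴ (b = 74.2 mm is the smaller dimension).
Effective length L_e = KL = 0.7×3.07 m = 2149 mm.
Euler critical load P_cr = π²EI/L_e² = π²×202000×5.413×10^6/2149² = 2.337×10^6 N.
P_allow = P_cr/n = 2.337×10^6/4.1 = 569900 N.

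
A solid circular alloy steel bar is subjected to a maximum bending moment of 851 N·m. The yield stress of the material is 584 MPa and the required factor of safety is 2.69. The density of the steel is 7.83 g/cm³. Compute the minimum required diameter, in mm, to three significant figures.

σ_allow = 584/2.69 = 217.1 MPa.
For a solid circular section σ = 32M/(πd³), so d³ = 32M/(π σ_allow) = 32×851000/(π×217.1) = 39930 mm³.
d = 34.18 mm.

d = 34.2 mm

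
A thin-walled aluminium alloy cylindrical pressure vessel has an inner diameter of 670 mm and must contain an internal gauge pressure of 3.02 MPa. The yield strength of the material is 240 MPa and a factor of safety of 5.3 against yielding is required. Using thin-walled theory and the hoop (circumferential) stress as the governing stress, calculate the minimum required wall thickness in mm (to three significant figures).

t = 22.3 mm

σ_allow = 240/5.3 = 45.28 MPa.
Hoop stress σ_h = pD/(2t), so t = pD/(2σ_allow) = 3.02×670/(2×45.28) = 22.34 mm.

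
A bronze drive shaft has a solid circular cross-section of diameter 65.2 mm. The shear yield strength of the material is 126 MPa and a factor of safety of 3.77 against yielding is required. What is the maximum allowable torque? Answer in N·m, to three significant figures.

τ_allow = 126/3.77 = 33.42 MPa.
For a solid shaft T_allow = τ_allow·πd³/16; πd³/16 = π×65.2³/16 = 54420 mm³.
T_allow = 33.42×54420 = 1.819×10^6 N·mm = 1819 N·m.

T_allow = 1820 N·m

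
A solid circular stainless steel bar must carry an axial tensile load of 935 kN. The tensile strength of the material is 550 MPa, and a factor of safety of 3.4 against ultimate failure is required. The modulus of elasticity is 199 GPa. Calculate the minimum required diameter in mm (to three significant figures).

Allowable stress σ_allow = 550/3.4 = 161.8 MPa.
Required area A = F/σ_allow = 935000/161.8 = 5780 mm².
A = πd²/4 → d = √(4A/π) = 85.79 mm.

d = 85.8 mm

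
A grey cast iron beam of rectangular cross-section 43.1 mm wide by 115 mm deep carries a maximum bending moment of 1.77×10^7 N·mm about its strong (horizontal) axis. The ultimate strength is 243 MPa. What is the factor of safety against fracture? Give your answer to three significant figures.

n = 1.30

Section modulus S = bh²/6 = 43.1×115²/6 = 95000 mm³.
σ = M/S = 1.7700×10^7/95000 = 186.3 MPa.
n = 243/186.3 = 1.304.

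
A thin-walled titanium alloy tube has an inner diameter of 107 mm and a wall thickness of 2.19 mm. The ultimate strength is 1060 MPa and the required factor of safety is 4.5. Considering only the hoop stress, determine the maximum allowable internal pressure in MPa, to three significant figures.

σ_allow = 1060/4.5 = 235.6 MPa.
σ_h = pD/(2t) → p_allow = 2σ_allow t/D = 2×235.6×2.19/107 = 9.642 MPa.

p_allow = 9.64 MPa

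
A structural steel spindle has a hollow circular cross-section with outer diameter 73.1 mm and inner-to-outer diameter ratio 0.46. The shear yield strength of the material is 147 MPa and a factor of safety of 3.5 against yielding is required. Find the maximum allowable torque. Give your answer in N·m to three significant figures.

T_allow = 3080 N·m

τ_allow = 147/3.5 = 42.00 MPa.
For a hollow shaft T_allow = τ_allow·πd_o³(1−k⁴)/16 with 1−k⁴ = 0.9552, so πd_o³(1−k⁴)/16 = 73260 mm³.
T_allow = 42.00×73260 = 3.077×10^6 N·mm = 3077 N·m.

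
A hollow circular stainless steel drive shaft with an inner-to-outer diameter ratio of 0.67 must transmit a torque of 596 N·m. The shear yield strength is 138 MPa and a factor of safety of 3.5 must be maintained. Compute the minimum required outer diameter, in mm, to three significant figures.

τ_allow = 138/3.5 = 39.43 MPa.
For a hollow shaft τ = 16T/[πd_o³(1−k⁴)] with k = 0.67, so 1−k⁴ = 0.7985.
d_o³ = 16T/[π τ_allow (1−k⁴)] = 16×596000/(π×39.43×0.7985) = 96410 mm³.
d_o = 45.85 mm.

d_o = 45.9 mm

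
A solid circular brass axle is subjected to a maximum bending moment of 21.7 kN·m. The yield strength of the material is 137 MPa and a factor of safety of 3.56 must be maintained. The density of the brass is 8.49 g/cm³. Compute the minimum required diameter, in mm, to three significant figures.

d = 179 mm

σ_allow = 137/3.56 = 38.48 MPa.
For a solid circular section σ = 32M/(πd³), so d³ = 32M/(π σ_allow) = 32×2.1700×10^7/(π×38.48) = 5.744×10^6 mm³.
d = 179.1 mm.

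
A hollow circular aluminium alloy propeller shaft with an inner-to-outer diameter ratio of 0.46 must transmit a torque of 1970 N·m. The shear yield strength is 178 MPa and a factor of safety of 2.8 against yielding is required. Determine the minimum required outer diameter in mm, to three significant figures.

d_o = 54.9 mm

τ_allow = 178/2.8 = 63.57 MPa.
For a hollow shaft τ = 16T/[πd_o³(1−k⁴)] with k = 0.46, so 1−k⁴ = 0.9552.
d_o³ = 16T/[π τ_allow (1−k⁴)] = 16×1970000/(π×63.57×0.9552) = 165200 mm³.
d_o = 54.87 mm.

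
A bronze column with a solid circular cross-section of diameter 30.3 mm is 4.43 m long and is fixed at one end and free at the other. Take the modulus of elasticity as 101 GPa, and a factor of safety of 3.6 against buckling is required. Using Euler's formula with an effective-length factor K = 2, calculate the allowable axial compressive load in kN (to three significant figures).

P_allow = 0.146 kN

I = πd⁴/64 = π×30.3⁴/64 = 41380 mm⁴.
Effective length L_e = KL = 2×4.43 m = 8860 mm.
Euler critical load P_cr = π²EI/L_e² = π²×101000×41380/8860² = 525.4 N.
P_allow = P_cr/n = 525.4/3.6 = 145.9 N.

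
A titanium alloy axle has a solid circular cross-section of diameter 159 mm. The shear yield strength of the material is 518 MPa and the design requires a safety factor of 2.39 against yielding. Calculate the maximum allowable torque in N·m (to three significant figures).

T_allow = 1.71×10^5 N·m

τ_allow = 518/2.39 = 216.7 MPa.
For a solid shaft T_allow = τ_allow·πd³/16; πd³/16 = π×159³/16 = 789300 mm³.
T_allow = 216.7×789300 = 1.711×10^8 N·mm = 171100 N·m.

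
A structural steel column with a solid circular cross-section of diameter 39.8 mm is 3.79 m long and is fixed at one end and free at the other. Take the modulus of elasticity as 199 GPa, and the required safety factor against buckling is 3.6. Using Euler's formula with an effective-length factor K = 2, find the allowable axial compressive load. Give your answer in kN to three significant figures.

I = πd⁴/64 = π×39.8⁴/64 = 123200 mm⁴.
Effective length L_e = KL = 2×3.79 m = 7580 mm.
Euler critical load P_cr = π²EI/L_e² = π²×199000×123200/7580² = 4210 N.
P_allow = P_cr/n = 4210/3.6 = 1170 N.

P_allow = 1.17 kN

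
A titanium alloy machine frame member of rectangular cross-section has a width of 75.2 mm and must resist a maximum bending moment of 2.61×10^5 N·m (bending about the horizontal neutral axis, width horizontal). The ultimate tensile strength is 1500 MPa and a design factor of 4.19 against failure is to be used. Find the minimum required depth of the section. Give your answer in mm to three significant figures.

σ_allow = 1500/4.19 = 358.0 MPa.
For a rectangular section σ = 6M/(bh²), so h² = 6M/(b σ_allow) = 6×2.6100×10^8/(75.2×358.0) = 58170 mm².
h = 241.2 mm.

h = 241 mm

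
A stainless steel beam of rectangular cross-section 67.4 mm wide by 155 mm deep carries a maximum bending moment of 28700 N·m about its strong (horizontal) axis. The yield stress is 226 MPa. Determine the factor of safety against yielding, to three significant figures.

Section modulus S = bh²/6 = 67.4×155²/6 = 269900 mm³.
σ = M/S = 2.8700×10^7/269900 = 106.3 MPa.
n = 226/106.3 = 2.125.

n = 2.13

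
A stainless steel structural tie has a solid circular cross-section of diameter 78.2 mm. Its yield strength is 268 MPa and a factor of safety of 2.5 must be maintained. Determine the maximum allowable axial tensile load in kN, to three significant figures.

σ_allow = 268/2.5 = 107.2 MPa.
A = πd²/4 = π×78.2²/4 = 4803 mm².
F_allow = σ_allow × A = 107.2×4803 = 514900 N.

F_allow = 515 kN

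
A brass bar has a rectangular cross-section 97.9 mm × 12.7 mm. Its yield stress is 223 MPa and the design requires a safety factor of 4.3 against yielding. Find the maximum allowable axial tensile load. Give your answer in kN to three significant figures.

F_allow = 64.5 kN

σ_allow = 223/4.3 = 51.86 MPa.
A = 97.9×12.7 = 1243 mm².
F_allow = σ_allow × A = 51.86×1243 = 64480 N.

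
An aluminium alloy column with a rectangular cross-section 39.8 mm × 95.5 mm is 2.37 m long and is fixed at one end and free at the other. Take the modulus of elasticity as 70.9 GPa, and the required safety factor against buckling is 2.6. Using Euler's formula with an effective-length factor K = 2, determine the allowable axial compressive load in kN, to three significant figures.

Buckling occurs about the weak axis: I_min = h·b³/12 = 95.5×39.8³/12 = 501700 mm⁴ (b = 39.8 mm is the smaller dimension).
Effective length L_e = KL = 2×2.37 m = 4740 mm.
Euler critical load P_cr = π²EI/L_e² = π²×70900×501700/4740² = 15630 N.
P_allow = P_cr/n = 15630/2.6 = 6010 N.

P_allow = 6.01 kN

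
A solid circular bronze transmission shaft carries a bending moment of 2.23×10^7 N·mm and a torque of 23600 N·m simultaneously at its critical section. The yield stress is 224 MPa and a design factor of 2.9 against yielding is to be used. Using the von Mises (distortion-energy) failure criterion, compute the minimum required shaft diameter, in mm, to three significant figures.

d = 159 mm

σ_allow = σ_y/n = 224/2.9 = 77.24 MPa.
For a solid shaft σ_b = 32M/(πd³) and τ = 16T/(πd³), so the von Mises stress is σ' = (16/πd³)·√(4M²+3T²).
√(4M²+3T²) = √(4×(2.230×10^7)² + 3×(2.360×10^7)²) = 6.050×10^7 N·mm.
d³ = 16×6.050×10^7/(π×77.24) = 3.989×10^6 mm³.
d = 158.6 mm.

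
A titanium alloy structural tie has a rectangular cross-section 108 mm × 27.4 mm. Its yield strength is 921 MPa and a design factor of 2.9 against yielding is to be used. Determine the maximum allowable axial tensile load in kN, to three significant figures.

σ_allow = 921/2.9 = 317.6 MPa.
A = 108×27.4 = 2959 mm².
F_allow = σ_allow × A = 317.6×2959 = 939800 N.

F_allow = 940 kN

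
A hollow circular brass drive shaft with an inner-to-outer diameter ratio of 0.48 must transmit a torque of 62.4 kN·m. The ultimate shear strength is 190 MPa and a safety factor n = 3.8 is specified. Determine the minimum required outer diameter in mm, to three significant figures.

d_o = 189 mm

τ_allow = 190/3.8 = 50.00 MPa.
For a hollow shaft τ = 16T/[πd_o³(1−k⁴)] with k = 0.48, so 1−k⁴ = 0.9469.
d_o³ = 16T/[π τ_allow (1−k⁴)] = 16×6.2400×10^7/(π×50.00×0.9469) = 6.712×10^6 mm³.
d_o = 188.6 mm.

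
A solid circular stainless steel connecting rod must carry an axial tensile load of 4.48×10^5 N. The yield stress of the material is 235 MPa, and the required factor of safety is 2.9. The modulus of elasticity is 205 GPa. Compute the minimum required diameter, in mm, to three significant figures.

Allowable stress σ_allow = 235/2.9 = 81.03 MPa.
Required area A = F/σ_allow = 448000/81.03 = 5529 mm².
A = πd²/4 → d = √(4A/π) = 83.90 mm.

d = 83.9 mm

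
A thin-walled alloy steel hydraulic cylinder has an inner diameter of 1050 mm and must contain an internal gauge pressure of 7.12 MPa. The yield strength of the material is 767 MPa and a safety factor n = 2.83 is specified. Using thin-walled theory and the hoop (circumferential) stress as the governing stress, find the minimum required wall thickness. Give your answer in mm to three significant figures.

σ_allow = 767/2.83 = 271.0 MPa.
Hoop stress σ_h = pD/(2t), so t = pD/(2σ_allow) = 7.12×1050/(2×271.0) = 13.79 mm.

t = 13.8 mm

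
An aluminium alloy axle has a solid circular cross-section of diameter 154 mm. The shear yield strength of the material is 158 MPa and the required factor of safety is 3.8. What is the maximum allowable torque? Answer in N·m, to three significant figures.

T_allow = 29800 N·m

τ_allow = 158/3.8 = 41.58 MPa.
For a solid shaft T_allow = τ_allow·πd³/16; πd³/16 = π×154³/16 = 717100 mm³.
T_allow = 41.58×717100 = 2.982×10^7 N·mm = 29820 N·m.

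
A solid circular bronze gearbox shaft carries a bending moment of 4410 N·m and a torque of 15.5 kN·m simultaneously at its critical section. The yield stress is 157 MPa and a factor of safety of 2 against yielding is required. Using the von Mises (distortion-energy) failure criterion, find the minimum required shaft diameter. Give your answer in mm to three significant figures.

σ_allow = σ_y/n = 157/2 = 78.50 MPa.
For a solid shaft σ_b = 32M/(πd³) and τ = 16T/(πd³), so the von Mises stress is σ' = (16/πd³)·√(4M²+3T²).
√(4M²+3T²) = √(4×(4.410×10^6)² + 3×(1.550×10^7)²) = 2.826×10^7 N·mm.
d³ = 16×2.826×10^7/(π×78.50) = 1.833×10^6 mm³.
d = 122.4 mm.

d = 122 mm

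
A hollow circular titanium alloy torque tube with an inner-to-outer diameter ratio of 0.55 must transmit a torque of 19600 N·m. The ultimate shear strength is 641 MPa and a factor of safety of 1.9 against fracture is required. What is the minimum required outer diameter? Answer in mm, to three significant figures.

τ_allow = 641/1.9 = 337.4 MPa.
For a hollow shaft τ = 16T/[πd_o³(1−k⁴)] with k = 0.55, so 1−k⁴ = 0.9085.
d_o³ = 16T/[π τ_allow (1−k⁴)] = 16×1.9600×10^7/(π×337.4×0.9085) = 325700 mm³.
d_o = 68.80 mm.

d_o = 68.8 mm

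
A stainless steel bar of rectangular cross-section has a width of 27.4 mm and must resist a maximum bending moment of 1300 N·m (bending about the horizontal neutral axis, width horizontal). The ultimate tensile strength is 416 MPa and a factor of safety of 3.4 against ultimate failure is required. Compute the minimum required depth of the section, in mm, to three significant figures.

σ_allow = 416/3.4 = 122.4 MPa.
For a rectangular section σ = 6M/(bh²), so h² = 6M/(b σ_allow) = 6×1300000/(27.4×122.4) = 2327 mm².
h = 48.24 mm.

h = 48.2 mm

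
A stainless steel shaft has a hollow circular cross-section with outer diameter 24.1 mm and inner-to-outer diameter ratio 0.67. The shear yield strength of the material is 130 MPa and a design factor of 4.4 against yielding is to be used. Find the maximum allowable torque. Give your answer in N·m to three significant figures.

τ_allow = 130/4.4 = 29.55 MPa.
For a hollow shaft T_allow = τ_allow·πd_o³(1−k⁴)/16 with 1−k⁴ = 0.7985, so πd_o³(1−k⁴)/16 = 2195 mm³.
T_allow = 29.55×2195 = 64840 N·mm = 64.84 N·m.

T_allow = 64.8 N·m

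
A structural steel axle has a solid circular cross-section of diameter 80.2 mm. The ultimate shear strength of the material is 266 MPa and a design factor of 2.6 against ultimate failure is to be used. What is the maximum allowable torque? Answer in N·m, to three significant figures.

τ_allow = 266/2.6 = 102.3 MPa.
For a solid shaft T_allow = τ_allow·πd³/16; πd³/16 = π×80.2³/16 = 101300 mm³.
T_allow = 102.3×101300 = 1.036×10^7 N·mm = 10360 N·m.

T_allow = 10400 N·m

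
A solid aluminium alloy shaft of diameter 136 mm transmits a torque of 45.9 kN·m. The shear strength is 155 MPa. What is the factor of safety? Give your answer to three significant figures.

τ = 16T/(πd³) = 16×4.5900×10^7/(π×136³) = 92.93 MPa.
n = τ_limit/τ = 155/92.93 = 1.668.

n = 1.67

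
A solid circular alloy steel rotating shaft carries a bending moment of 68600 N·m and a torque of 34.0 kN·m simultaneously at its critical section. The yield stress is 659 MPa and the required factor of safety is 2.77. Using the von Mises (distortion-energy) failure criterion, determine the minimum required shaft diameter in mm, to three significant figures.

σ_allow = σ_y/n = 659/2.77 = 237.9 MPa.
For a solid shaft σ_b = 32M/(πd³) and τ = 16T/(πd³), so the von Mises stress is σ' = (16/πd³)·√(4M²+3T²).
√(4M²+3T²) = √(4×(6.860×10^7)² + 3×(3.400×10^7)²) = 1.493×10^8 N·mm.
d³ = 16×1.493×10^8/(π×237.9) = 3.196×10^6 mm³.
d = 147.3 mm.

d = 147 mm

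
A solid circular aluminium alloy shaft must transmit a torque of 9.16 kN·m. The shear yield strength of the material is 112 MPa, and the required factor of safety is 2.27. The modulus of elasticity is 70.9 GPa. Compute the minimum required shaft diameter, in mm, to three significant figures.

d = 98.2 mm

Allowable shear stress τ_allow = 112/2.27 = 49.34 MPa.
For a solid shaft τ = 16T/(πd³), so d³ = 16T/(π τ_allow) = 16×9160000/(π×49.34) = 945500 mm³.
d = (945500)^(1/3) = 98.15 mm.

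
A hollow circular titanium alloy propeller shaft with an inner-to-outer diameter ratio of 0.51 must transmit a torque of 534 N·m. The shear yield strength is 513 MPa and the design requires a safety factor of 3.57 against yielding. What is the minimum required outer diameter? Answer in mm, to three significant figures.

d_o = 27.3 mm

τ_allow = 513/3.57 = 143.7 MPa.
For a hollow shaft τ = 16T/[πd_o³(1−k⁴)] with k = 0.51, so 1−k⁴ = 0.9323.
d_o³ = 16T/[π τ_allow (1−k⁴)] = 16×534000/(π×143.7×0.9323) = 20300 mm³.
d_o = 27.28 mm.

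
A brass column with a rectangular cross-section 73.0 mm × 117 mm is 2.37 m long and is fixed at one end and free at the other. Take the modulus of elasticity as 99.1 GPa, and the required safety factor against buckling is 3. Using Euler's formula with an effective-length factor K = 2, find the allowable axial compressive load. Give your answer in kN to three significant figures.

P_allow = 55.0 kN

Buckling occurs about the weak axis: I_min = h·b³/12 = 117×73.0³/12 = 3.793×10^6 mm⁴ (b = 73.0 mm is the smaller dimension).
Effective length L_e = KL = 2×2.37 m = 4740 mm.
Euler critical load P_cr = π²EI/L_e² = π²×99100×3.793×10^6/4740² = 165100 N.
P_allow = P_cr/n = 165100/3 = 55040 N.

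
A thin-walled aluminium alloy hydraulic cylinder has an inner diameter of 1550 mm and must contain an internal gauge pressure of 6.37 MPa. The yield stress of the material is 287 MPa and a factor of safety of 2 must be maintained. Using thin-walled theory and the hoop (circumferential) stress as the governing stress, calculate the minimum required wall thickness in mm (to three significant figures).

σ_allow = 287/2 = 143.5 MPa.
Hoop stress σ_h = pD/(2t), so t = pD/(2σ_allow) = 6.37×1550/(2×143.5) = 34.40 mm.

t = 34.4 mm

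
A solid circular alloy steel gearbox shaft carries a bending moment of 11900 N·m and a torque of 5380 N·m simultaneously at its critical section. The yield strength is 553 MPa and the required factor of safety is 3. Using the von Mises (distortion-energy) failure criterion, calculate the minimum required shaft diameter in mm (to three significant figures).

d = 89.1 mm

σ_allow = σ_y/n = 553/3 = 184.3 MPa.
For a solid shaft σ_b = 32M/(πd³) and τ = 16T/(πd³), so the von Mises stress is σ' = (16/πd³)·√(4M²+3T²).
√(4M²+3T²) = √(4×(1.190×10^7)² + 3×(5.380×10^6)²) = 2.556×10^7 N·mm.
d³ = 16×2.556×10^7/(π×184.3) = 706200 mm³.
d = 89.05 mm.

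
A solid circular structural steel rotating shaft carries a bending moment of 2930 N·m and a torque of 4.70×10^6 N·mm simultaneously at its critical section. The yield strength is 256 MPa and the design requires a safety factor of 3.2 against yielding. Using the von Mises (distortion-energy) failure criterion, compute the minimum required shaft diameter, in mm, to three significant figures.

σ_allow = σ_y/n = 256/3.2 = 80.00 MPa.
For a solid shaft σ_b = 32M/(πd³) and τ = 16T/(πd³), so the von Mises stress is σ' = (16/πd³)·√(4M²+3T²).
√(4M²+3T²) = √(4×(2.930×10^6)² + 3×(4.700×10^6)²) = 1.003×10^7 N·mm.
d³ = 16×1.003×10^7/(π×80.00) = 638600 mm³.
d = 86.11 mm.

d = 86.1 mm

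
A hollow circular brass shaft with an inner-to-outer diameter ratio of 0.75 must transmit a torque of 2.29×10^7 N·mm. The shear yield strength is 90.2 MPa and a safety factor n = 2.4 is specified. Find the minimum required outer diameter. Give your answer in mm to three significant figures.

τ_allow = 90.2/2.4 = 37.58 MPa.
For a hollow shaft τ = 16T/[πd_o³(1−k⁴)] with k = 0.75, so 1−k⁴ = 0.6836.
d_o³ = 16T/[π τ_allow (1−k⁴)] = 16×2.2900×10^7/(π×37.58×0.6836) = 4.540×10^6 mm³.
d_o = 165.6 mm.

d_o = 166 mm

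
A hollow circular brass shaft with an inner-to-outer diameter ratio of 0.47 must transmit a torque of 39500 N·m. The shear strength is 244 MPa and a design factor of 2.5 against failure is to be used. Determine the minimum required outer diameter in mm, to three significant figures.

τ_allow = 244/2.5 = 97.60 MPa.
For a hollow shaft τ = 16T/[πd_o³(1−k⁴)] with k = 0.47, so 1−k⁴ = 0.9512.
d_o³ = 16T/[π τ_allow (1−k⁴)] = 16×3.9500×10^7/(π×97.60×0.9512) = 2.167×10^6 mm³.
d_o = 129.4 mm.

d_o = 129 mm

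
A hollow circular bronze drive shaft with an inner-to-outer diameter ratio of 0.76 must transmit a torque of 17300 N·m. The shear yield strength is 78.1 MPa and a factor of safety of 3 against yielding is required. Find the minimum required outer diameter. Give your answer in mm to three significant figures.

d_o = 172 mm

τ_allow = 78.1/3 = 26.03 MPa.
For a hollow shaft τ = 16T/[πd_o³(1−k⁴)] with k = 0.76, so 1−k⁴ = 0.6664.
d_o³ = 16T/[π τ_allow (1−k⁴)] = 16×1.7300×10^7/(π×26.03×0.6664) = 5.079×10^6 mm³.
d_o = 171.9 mm.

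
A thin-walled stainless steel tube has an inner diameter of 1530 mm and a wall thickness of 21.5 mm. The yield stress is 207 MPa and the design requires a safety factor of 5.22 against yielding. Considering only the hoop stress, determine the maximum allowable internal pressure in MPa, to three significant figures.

p_allow = 1.11 MPa

σ_allow = 207/5.22 = 39.66 MPa.
σ_h = pD/(2t) → p_allow = 2σ_allow t/D = 2×39.66×21.5/1530 = 1.114 MPa.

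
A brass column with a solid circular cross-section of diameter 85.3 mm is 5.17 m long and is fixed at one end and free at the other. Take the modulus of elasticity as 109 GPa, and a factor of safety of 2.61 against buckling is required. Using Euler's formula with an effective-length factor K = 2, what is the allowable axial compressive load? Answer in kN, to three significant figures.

P_allow = 10.0 kN

I = πd⁴/64 = π×85.3⁴/64 = 2.599×10^6 mm⁴.
Effective length L_e = KL = 2×5.17 m = 10340 mm.
Euler critical load P_cr = π²EI/L_e² = π²×109000×2.599×10^6/10340² = 26150 N.
P_allow = P_cr/n = 26150/2.61 = 10020 N.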